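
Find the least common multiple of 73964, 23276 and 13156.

508650428

73964 = 2² · 11 · 41²; 23276 = 2² · 11 · 23²; 13156 = 2² · 11 · 13 · 23
lcm takes max exponent of each prime: 2² · 11 · 13 · 23² · 41² = 508650428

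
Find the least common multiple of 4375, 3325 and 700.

4375 = 5⁴ · 7; 3325 = 5² · 7 · 19; 700 = 2² · 5² · 7
lcm takes max exponent of each prime: 2² · 5⁴ · 7 · 19 = 332500

332500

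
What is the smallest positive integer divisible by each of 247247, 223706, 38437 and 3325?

3004656805150

247247 = 7 · 11 · 13² · 19; 223706 = 2 · 7 · 19 · 29²; 38437 = 7 · 17² · 19; 3325 = 5² · 7 · 19
lcm takes max exponent of each prime: 2 · 5² · 7 · 11 · 13² · 17² · 19 · 29² = 3004656805150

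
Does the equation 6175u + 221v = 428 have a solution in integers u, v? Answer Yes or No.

No

By Bézout, 6175u + 221v = 428 has integer solutions iff gcd(6175, 221) | 428.
Euclid: 6175 = 27·221 + 208; 221 = 1·208 + 13; 208 = 16·13 + 0. gcd = 13; 428 mod 13 = 12. No.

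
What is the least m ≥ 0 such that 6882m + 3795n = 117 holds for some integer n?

gcd(6882, 3795) = 3 (Euclid: 6882 = 1·3795 + 3087; 3795 = 1·3087 + 708; 3087 = 4·708 + 255; 708 = 2·255 + 198; 255 = 1·198 + 57; 198 = 3·57 + 27; 57 = 2·27 + 3; 27 = 9·3 + 0), and 3 | 117.
Extended Euclid: 6882·(134) + 3795·(-243) = 3. Scale by 39: m₀ = 5226.
General solution m = m₀ + 1265t; reducing mod 1265 gives m = 166 (and n = -301).

166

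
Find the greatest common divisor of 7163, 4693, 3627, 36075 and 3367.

7163 = 13 · 19 · 29; 4693 = 13 · 19²; 3627 = 3² · 13 · 31; 36075 = 3 · 5² · 13 · 37; 3367 = 7 · 13 · 37
gcd takes min exponent of each prime: 13 = 13

13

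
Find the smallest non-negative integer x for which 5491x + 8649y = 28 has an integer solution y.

1216

Reduce mod 8649: 5491x ≡ 28 (mod 8649). With g = gcd(5491, 8649) = 1 dividing 28, divide through: 5491x ≡ 28 (mod 8649).
Since gcd(5491, 8649) = 1, x ≡ 28·(5491)⁻¹ ≡ 1216 (mod 8649). Smallest non-negative: 1216.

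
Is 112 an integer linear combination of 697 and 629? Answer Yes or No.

By Bézout, 697u − 629v = 112 has integer solutions iff gcd(697, 629) | 112.
Euclid: 697 = 1·629 + 68; 629 = 9·68 + 17; 68 = 4·17 + 0. gcd = 17; 112 mod 17 = 10. No.

No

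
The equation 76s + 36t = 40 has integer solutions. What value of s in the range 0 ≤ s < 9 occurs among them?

gcd(76, 36) = 4 (Euclid: 76 = 2·36 + 4; 36 = 9·4 + 0), and 4 | 40.
Extended Euclid: 76·(1) + 36·(-2) = 4. Scale by 10: s₀ = 10.
General solution s = s₀ + 9k; reducing mod 9 gives s = 1 (and t = -1).

1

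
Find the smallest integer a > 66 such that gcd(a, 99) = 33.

Multiples of 33 above 66: 33·3, 33·4, … . Need the cofactor coprime to 99/33 = 3.
Checking s = 3, 4, … the first with gcd(s, 3) = 1 is s = 4, giving 132.

132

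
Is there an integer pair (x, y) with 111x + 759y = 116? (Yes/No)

By Bézout, 111x + 759y = 116 has integer solutions iff gcd(111, 759) | 116.
Euclid: 759 = 6·111 + 93; 111 = 1·93 + 18; 93 = 5·18 + 3; 18 = 6·3 + 0. gcd = 3; 116 mod 3 = 2. No.

No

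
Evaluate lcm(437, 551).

gcd first: 551 = 1·437 + 114; 437 = 3·114 + 95; 114 = 1·95 + 19; 95 = 5·19 + 0 → gcd = 19
lcm = 437·551/gcd = 240787/19 = 12673

12673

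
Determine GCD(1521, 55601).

169

1521 = 3² · 13²
55601 = 7 · 13² · 47
Common: 13² = 169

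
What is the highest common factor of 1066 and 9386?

1066 = 2 · 13 · 41
9386 = 2 · 13 · 19²
Common: 2 · 13 = 26

26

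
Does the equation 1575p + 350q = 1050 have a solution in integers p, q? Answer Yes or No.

Yes

gcd(1575, 350): 1575 = 4·350 + 175; 350 = 2·175 + 0 → 175
175 divides 1050, so a solution exists.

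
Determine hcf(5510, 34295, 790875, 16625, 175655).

5510 = 2 · 5 · 19 · 29; 34295 = 5 · 19³; 790875 = 3² · 5³ · 19 · 37; 16625 = 5³ · 7 · 19; 175655 = 5 · 19 · 43²
gcd takes min exponent of each prime: 5 · 19 = 95

95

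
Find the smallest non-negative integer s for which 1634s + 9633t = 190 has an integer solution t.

gcd(1634, 9633) = 19 (Euclid: 9633 = 5·1634 + 1463; 1634 = 1·1463 + 171; 1463 = 8·171 + 95; 171 = 1·95 + 76; 95 = 1·76 + 19; 76 = 4·19 + 0), and 19 | 190.
Extended Euclid: 1634·(-112) + 9633·(19) = 19. Scale by 10: s₀ = -1120.
General solution s = s₀ + 507k; reducing mod 507 gives s = 401 (and t = -68).

401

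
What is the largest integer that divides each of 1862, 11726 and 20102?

1862 = 2 · 7² · 19; 11726 = 2 · 11 · 13 · 41; 20102 = 2 · 19 · 23²
gcd takes min exponent of each prime: 2 = 2

2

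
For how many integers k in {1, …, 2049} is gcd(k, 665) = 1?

1332

Prime factors of 665: 5, 7, 19. Count integers ≤ 2049 divisible by none of them.
By inclusion–exclusion: 2049 − ⌊2049/5⌋ − ⌊2049/7⌋ − ⌊2049/19⌋ + ⌊2049/35⌋ + ⌊2049/95⌋ + ⌊2049/133⌋ − ⌊2049/665⌋ = 1332.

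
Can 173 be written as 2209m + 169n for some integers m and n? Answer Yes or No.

Yes

gcd(2209, 169): 2209 = 13·169 + 12; 169 = 14·12 + 1; 12 = 12·1 + 0 → 1
1 divides 173, so a solution exists.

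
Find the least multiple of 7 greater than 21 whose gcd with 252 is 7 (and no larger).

35

Multiples of 7 above 21: 7·4, 7·5, … . Need the cofactor coprime to 252/7 = 36.
Checking s = 4, 5, … the first with gcd(s, 36) = 1 is s = 5, giving 35.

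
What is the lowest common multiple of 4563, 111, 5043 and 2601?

lcm(4563, 111) = 4563·111/gcd = 506493/3 = 168831
lcm(168831, 5043) = 168831·5043/gcd = 851414733/3 = 283804911
lcm(283804911, 2601) = 283804911·2601/gcd = 738176573511/9 = 82019619279

82019619279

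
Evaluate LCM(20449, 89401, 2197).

140627773

20449 = 11² · 13²; 89401 = 13² · 23²; 2197 = 13³
lcm takes max exponent of each prime: 11² · 13³ · 23² = 140627773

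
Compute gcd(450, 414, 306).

18

450 = 2 · 3² · 5²; 414 = 2 · 3² · 23; 306 = 2 · 3² · 17
gcd takes min exponent of each prime: 2 · 3² = 18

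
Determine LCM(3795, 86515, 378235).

137299305

lcm(3795, 86515) = 3795·86515/gcd = 328324425/55 = 5969535
lcm(5969535, 378235) = 5969535·378235/gcd = 2257887070725/16445 = 137299305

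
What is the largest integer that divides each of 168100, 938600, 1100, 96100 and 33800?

gcd(168100, 938600): 938600 = 5·168100 + 98100; 168100 = 1·98100 + 70000; 98100 = 1·70000 + 28100; 70000 = 2·28100 + 13800; 28100 = 2·13800 + 500; 13800 = 27·500 + 300; 500 = 1·300 + 200; 300 = 1·200 + 100; 200 = 2·100 + 0 → 100
gcd(100, 1100): 1100 = 11·100 + 0 → 100
gcd(100, 96100): 96100 = 961·100 + 0 → 100
gcd(100, 33800): 33800 = 338·100 + 0 → 100

100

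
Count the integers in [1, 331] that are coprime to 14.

14 = 2·7. Inclusion–exclusion on these primes:
331 − ⌊331/2⌋ − ⌊331/7⌋ + ⌊331/14⌋ = 142

142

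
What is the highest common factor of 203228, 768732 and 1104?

4

203228 = 2² · 23 · 47²; 768732 = 2² · 3 · 29 · 47²; 1104 = 2⁴ · 3 · 23
gcd takes min exponent of each prime: 2² = 4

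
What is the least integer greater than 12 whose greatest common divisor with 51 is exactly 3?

51 = 3·17. Any t with gcd(t, 51) = 3 is a multiple of 3, say 3s, with s coprime to 17.
Need s > 12/3, so s ≥ 5. First s ≥ 5 with gcd(s, 17) = 1 is s = 5. Thus t = 3·5 = 15.

15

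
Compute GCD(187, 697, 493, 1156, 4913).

gcd(187, 697): 697 = 3·187 + 136; 187 = 1·136 + 51; 136 = 2·51 + 34; 51 = 1·34 + 17; 34 = 2·17 + 0 → 17
gcd(17, 493): 493 = 29·17 + 0 → 17
gcd(17, 1156): 1156 = 68·17 + 0 → 17
gcd(17, 4913): 4913 = 289·17 + 0 → 17

17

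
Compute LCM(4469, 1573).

gcd first: 4469 = 2·1573 + 1323; 1573 = 1·1323 + 250; 1323 = 5·250 + 73; 250 = 3·73 + 31; 73 = 2·31 + 11; 31 = 2·11 + 9; 11 = 1·9 + 2; 9 = 4·2 + 1; 2 = 2·1 + 0 → gcd = 1
lcm = 4469·1573/gcd = 7029737/1 = 7029737

7029737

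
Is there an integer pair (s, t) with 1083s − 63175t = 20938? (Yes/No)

gcd(1083, 63175): 63175 = 58·1083 + 361; 1083 = 3·361 + 0 → 361
361 divides 20938, so a solution exists.

Yes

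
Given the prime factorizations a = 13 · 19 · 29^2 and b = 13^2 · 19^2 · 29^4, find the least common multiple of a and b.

max exponent per prime: 13^2 · 19^2 · 29^4 = 43150506529

43150506529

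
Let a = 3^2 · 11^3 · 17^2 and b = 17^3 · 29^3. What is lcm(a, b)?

1435361597703

max exponent per prime: 3^2 · 11^3 · 17^3 · 29^3 = 1435361597703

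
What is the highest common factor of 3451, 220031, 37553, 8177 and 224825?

17

gcd(3451, 220031): 220031 = 63·3451 + 2618; 3451 = 1·2618 + 833; 2618 = 3·833 + 119; 833 = 7·119 + 0 → 119
gcd(119, 37553): 37553 = 315·119 + 68; 119 = 1·68 + 51; 68 = 1·51 + 17; 51 = 3·17 + 0 → 17
gcd(17, 8177): 8177 = 481·17 + 0 → 17
gcd(17, 224825): 224825 = 13225·17 + 0 → 17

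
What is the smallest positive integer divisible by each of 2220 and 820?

91020

gcd first: 2220 = 2·820 + 580; 820 = 1·580 + 240; 580 = 2·240 + 100; 240 = 2·100 + 40; 100 = 2·40 + 20; 40 = 2·20 + 0 → gcd = 20
lcm = 2220·820/gcd = 1820400/20 = 91020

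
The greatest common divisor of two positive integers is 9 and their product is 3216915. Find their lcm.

For any two positive integers, gcd × lcm equals their product. Hence lcm = 3216915 / 9 = 357435.

357435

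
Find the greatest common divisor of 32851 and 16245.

361

32851 = 7 · 13 · 19²
16245 = 3² · 5 · 19²
Common: 19² = 361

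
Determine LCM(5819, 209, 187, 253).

1879537

5819 = 11 · 23²; 209 = 11 · 19; 187 = 11 · 17; 253 = 11 · 23
lcm takes max exponent of each prime: 11 · 17 · 19 · 23² = 1879537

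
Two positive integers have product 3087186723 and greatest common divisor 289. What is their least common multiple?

Since gcd(m,n)·lcm(m,n) = mn, lcm = 3087186723/289 = 10682307.

10682307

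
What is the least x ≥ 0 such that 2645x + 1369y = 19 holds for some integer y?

Euclid: 2645 = 1·1369 + 1276; 1369 = 1·1276 + 93; 1276 = 13·93 + 67; 93 = 1·67 + 26; 67 = 2·26 + 15; 26 = 1·15 + 11; 15 = 1·11 + 4; 11 = 2·4 + 3; 4 = 1·3 + 1; 3 = 3·1 + 0 → gcd = 1; 19 = 1·19.
Back-substitution yields 2645·(368) + 1369·(-711) = 1, so one solution is x = 368·19 = 6992, y = -711·19 = -13509.
Solutions in x differ by 1369/1 = 1369; the one in [0, 1369) is 6992 mod 1369 = 147.

147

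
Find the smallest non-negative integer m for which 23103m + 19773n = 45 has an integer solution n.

gcd(23103, 19773) = 9 (Euclid: 23103 = 1·19773 + 3330; 19773 = 5·3330 + 3123; 3330 = 1·3123 + 207; 3123 = 15·207 + 18; 207 = 11·18 + 9; 18 = 2·9 + 0), and 9 | 45.
Extended Euclid: 23103·(1051) + 19773·(-1228) = 9. Scale by 5: m₀ = 5255.
General solution m = m₀ + 2197t; reducing mod 2197 gives m = 861 (and n = -1006).

861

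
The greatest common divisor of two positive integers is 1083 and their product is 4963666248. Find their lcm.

4583256

Since gcd(u,v)·lcm(u,v) = uv, lcm = 4963666248/1083 = 4583256.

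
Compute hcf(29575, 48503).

29575 = 5² · 7 · 13²
48503 = 7 · 13² · 41
Common: 7 · 13² = 1183

1183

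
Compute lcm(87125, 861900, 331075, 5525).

87125 = 5³ · 17 · 41; 861900 = 2² · 3 · 5² · 13² · 17; 331075 = 5² · 17 · 19 · 41; 5525 = 5² · 13 · 17
lcm takes max exponent of each prime: 2² · 3 · 5³ · 13² · 17 · 19 · 41 = 3357100500

3357100500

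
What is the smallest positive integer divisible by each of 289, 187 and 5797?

289 = 17²; 187 = 11 · 17; 5797 = 11 · 17 · 31
lcm takes max exponent of each prime: 11 · 17² · 31 = 98549

98549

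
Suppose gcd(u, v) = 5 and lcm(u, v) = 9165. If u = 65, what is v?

705

u·v = gcd·lcm = 5·9165 = 45825, so v = 45825/65 = 705.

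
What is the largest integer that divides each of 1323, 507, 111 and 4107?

1323 = 3³ · 7²; 507 = 3 · 13²; 111 = 3 · 37; 4107 = 3 · 37²
gcd takes min exponent of each prime: 3 = 3

3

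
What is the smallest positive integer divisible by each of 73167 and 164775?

4018697475

73167 = 3 · 29³; 164775 = 3 · 5² · 13³
max exponents: 3 · 5² · 13³ · 29³ = 4018697475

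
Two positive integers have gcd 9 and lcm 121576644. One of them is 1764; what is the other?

620289

u·v = gcd·lcm = 9·121576644 = 1094189796, so v = 1094189796/1764 = 620289.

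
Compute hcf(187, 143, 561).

gcd(187, 143): 187 = 1·143 + 44; 143 = 3·44 + 11; 44 = 4·11 + 0 → 11
gcd(11, 561): 561 = 51·11 + 0 → 11

11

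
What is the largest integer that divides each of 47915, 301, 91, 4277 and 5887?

7

gcd(47915, 301): 47915 = 159·301 + 56; 301 = 5·56 + 21; 56 = 2·21 + 14; 21 = 1·14 + 7; 14 = 2·7 + 0 → 7
gcd(7, 91): 91 = 13·7 + 0 → 7
gcd(7, 4277): 4277 = 611·7 + 0 → 7
gcd(7, 5887): 5887 = 841·7 + 0 → 7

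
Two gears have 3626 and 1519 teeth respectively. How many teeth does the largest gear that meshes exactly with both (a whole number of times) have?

Euclid: 3626 = 2·1519 + 588; 1519 = 2·588 + 343; 588 = 1·343 + 245; 343 = 1·245 + 98; 245 = 2·98 + 49; 98 = 2·49 + 0. Last nonzero remainder: 49.

49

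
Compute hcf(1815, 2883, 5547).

3

1815 = 3 · 5 · 11²; 2883 = 3 · 31²; 5547 = 3 · 43²
gcd takes min exponent of each prime: 3 = 3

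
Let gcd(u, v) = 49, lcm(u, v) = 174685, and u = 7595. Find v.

u·v = gcd·lcm = 49·174685 = 8559565, so v = 8559565/7595 = 1127.

1127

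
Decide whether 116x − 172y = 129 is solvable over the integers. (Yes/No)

gcd(116, 172): 172 = 1·116 + 56; 116 = 2·56 + 4; 56 = 14·4 + 0 → 4
4 does not divide 129, so a solution does not exist.

No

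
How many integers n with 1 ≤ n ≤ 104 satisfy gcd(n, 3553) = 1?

84

3553 = 11·17·19. Inclusion–exclusion on these primes:
104 − ⌊104/11⌋ − ⌊104/17⌋ − ⌊104/19⌋ + ⌊104/187⌋ + ⌊104/209⌋ + ⌊104/323⌋ − ⌊104/3553⌋ = 84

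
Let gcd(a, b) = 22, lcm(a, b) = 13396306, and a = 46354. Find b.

6358

Using ab = gcd(a,b)·lcm(a,b) = 22·13396306 = 294718732, we get b = 294718732/46354 = 6358.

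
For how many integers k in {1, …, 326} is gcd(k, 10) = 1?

130

10 = 2·5. Inclusion–exclusion on these primes:
326 − ⌊326/2⌋ − ⌊326/5⌋ + ⌊326/10⌋ = 130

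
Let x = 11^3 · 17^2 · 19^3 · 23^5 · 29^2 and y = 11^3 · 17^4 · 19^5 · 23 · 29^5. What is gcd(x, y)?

51034108534783

min exponent per shared prime: 11^3 · 17^2 · 19^3 · 23 · 29^2 = 51034108534783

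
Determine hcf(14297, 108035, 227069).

17

14297 = 17 · 29²; 108035 = 5 · 17 · 31 · 41; 227069 = 17 · 19² · 37
gcd takes min exponent of each prime: 17 = 17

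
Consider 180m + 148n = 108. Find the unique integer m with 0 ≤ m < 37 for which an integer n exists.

gcd(180, 148) = 4 (Euclid: 180 = 1·148 + 32; 148 = 4·32 + 20; 32 = 1·20 + 12; 20 = 1·12 + 8; 12 = 1·8 + 4; 8 = 2·4 + 0), and 4 | 108.
Extended Euclid: 180·(14) + 148·(-17) = 4. Scale by 27: m₀ = 378.
General solution m = m₀ + 37t; reducing mod 37 gives m = 8 (and n = -9).

8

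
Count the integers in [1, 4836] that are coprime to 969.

Prime factors of 969: 3, 17, 19. Count integers ≤ 4836 divisible by none of them.
By inclusion–exclusion: 4836 − ⌊4836/3⌋ − ⌊4836/17⌋ − ⌊4836/19⌋ + ⌊4836/51⌋ + ⌊4836/57⌋ + ⌊4836/323⌋ − ⌊4836/969⌋ = 2874.

2874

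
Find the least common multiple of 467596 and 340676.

467596 = 2² · 29² · 139; 340676 = 2² · 7 · 23³
max exponents: 2² · 7 · 23³ · 29² · 139 = 39824683724

39824683724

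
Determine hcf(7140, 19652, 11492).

68

7140 = 2² · 3 · 5 · 7 · 17; 19652 = 2² · 17³; 11492 = 2² · 13² · 17
gcd takes min exponent of each prime: 2² · 17 = 68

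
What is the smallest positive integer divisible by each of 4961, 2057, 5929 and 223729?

7641016537

4961 = 11² · 41; 2057 = 11² · 17; 5929 = 7² · 11²; 223729 = 11² · 43²
lcm takes max exponent of each prime: 7² · 11² · 17 · 41 · 43² = 7641016537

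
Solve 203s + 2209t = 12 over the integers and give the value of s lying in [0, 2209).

gcd(203, 2209) = 1 (Euclid: 2209 = 10·203 + 179; 203 = 1·179 + 24; 179 = 7·24 + 11; 24 = 2·11 + 2; 11 = 5·2 + 1; 2 = 2·1 + 0), and 1 | 12.
Extended Euclid: 203·(-1012) + 2209·(93) = 1. Scale by 12: s₀ = -12144.
General solution s = s₀ + 2209k; reducing mod 2209 gives s = 1110 (and t = -102).

1110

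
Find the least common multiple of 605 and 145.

605 = 5 · 11²; 145 = 5 · 29
max exponents: 5 · 11² · 29 = 17545

17545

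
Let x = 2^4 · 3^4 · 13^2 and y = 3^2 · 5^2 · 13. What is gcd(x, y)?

min exponent per shared prime: 3^2 · 13 = 117

117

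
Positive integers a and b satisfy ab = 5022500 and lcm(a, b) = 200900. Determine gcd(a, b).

gcd·lcm = product, so gcd = 5022500/200900 = 25.

25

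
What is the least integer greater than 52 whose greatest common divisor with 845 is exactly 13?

78

845 = 13·65. Any x with gcd(x, 845) = 13 is a multiple of 13, say 13s, with s coprime to 65.
Need s > 52/13, so s ≥ 5. First s ≥ 5 with gcd(s, 65) = 1 is s = 6. Thus x = 13·6 = 78.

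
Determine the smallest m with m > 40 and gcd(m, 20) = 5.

20 = 5·4. Any m with gcd(m, 20) = 5 is a multiple of 5, say 5s, with s coprime to 4.
Need s > 40/5, so s ≥ 9. First s ≥ 9 with gcd(s, 4) = 1 is s = 9. Thus m = 5·9 = 45.

45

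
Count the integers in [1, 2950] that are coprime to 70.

1011

70 = 2·5·7. Inclusion–exclusion on these primes:
2950 − ⌊2950/2⌋ − ⌊2950/5⌋ − ⌊2950/7⌋ + ⌊2950/10⌋ + ⌊2950/14⌋ + ⌊2950/35⌋ − ⌊2950/70⌋ = 1011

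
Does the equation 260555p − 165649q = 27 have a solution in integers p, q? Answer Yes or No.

By Bézout, 260555p − 165649q = 27 has integer solutions iff gcd(260555, 165649) | 27.
Euclid: 260555 = 1·165649 + 94906; 165649 = 1·94906 + 70743; 94906 = 1·70743 + 24163; 70743 = 2·24163 + 22417; 24163 = 1·22417 + 1746; 22417 = 12·1746 + 1465; 1746 = 1·1465 + 281; 1465 = 5·281 + 60; 281 = 4·60 + 41; 60 = 1·41 + 19; 41 = 2·19 + 3; 19 = 6·3 + 1; 3 = 3·1 + 0. gcd = 1; 27 mod 1 = 0. Yes.

Yes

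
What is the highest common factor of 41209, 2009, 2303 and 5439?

gcd(41209, 2009): 41209 = 20·2009 + 1029; 2009 = 1·1029 + 980; 1029 = 1·980 + 49; 980 = 20·49 + 0 → 49
gcd(49, 2303): 2303 = 47·49 + 0 → 49
gcd(49, 5439): 5439 = 111·49 + 0 → 49

49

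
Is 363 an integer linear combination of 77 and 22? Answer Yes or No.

gcd(77, 22): 77 = 3·22 + 11; 22 = 2·11 + 0 → 11
11 divides 363, so a solution exists.

Yes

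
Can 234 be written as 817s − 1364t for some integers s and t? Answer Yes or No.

Yes

gcd(817, 1364): 1364 = 1·817 + 547; 817 = 1·547 + 270; 547 = 2·270 + 7; 270 = 38·7 + 4; 7 = 1·4 + 3; 4 = 1·3 + 1; 3 = 3·1 + 0 → 1
1 divides 234, so a solution exists.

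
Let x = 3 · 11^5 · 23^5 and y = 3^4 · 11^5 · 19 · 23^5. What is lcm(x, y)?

1595295814322727

max exponent per prime: 3^4 · 11^5 · 19 · 23^5 = 1595295814322727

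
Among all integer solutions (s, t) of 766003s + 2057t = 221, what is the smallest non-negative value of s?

Euclid: 766003 = 372·2057 + 799; 2057 = 2·799 + 459; 799 = 1·459 + 340; 459 = 1·340 + 119; 340 = 2·119 + 102; 119 = 1·102 + 17; 102 = 6·17 + 0 → gcd = 17; 221 = 17·13.
Back-substitution yields 766003·(-18) + 2057·(6703) = 17, so one solution is s = -18·13 = -234, t = 6703·13 = 87139.
Solutions in s differ by 2057/17 = 121; the one in [0, 121) is -234 mod 121 = 8.

8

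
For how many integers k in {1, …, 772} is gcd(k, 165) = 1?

165 = 3·5·11. Inclusion–exclusion on these primes:
772 − ⌊772/3⌋ − ⌊772/5⌋ − ⌊772/11⌋ + ⌊772/15⌋ + ⌊772/33⌋ + ⌊772/55⌋ − ⌊772/165⌋ = 375

375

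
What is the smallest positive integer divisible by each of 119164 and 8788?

119164 = 2² · 31³; 8788 = 2² · 13³
max exponents: 2² · 13³ · 31³ = 261803308

261803308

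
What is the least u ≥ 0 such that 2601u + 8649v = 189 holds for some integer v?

30

gcd(2601, 8649) = 9 (Euclid: 8649 = 3·2601 + 846; 2601 = 3·846 + 63; 846 = 13·63 + 27; 63 = 2·27 + 9; 27 = 3·9 + 0), and 9 | 189.
Extended Euclid: 2601·(276) + 8649·(-83) = 9. Scale by 21: u₀ = 5796.
General solution u = u₀ + 961t; reducing mod 961 gives u = 30 (and v = -9).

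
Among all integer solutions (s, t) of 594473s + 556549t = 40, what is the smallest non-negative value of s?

Reduce mod 556549: 594473s ≡ 40 (mod 556549). With g = gcd(594473, 556549) = 1 dividing 40, divide through: 594473s ≡ 40 (mod 556549).
Since gcd(594473, 556549) = 1, s ≡ 40·(594473)⁻¹ ≡ 552616 (mod 556549). Smallest non-negative: 552616.

552616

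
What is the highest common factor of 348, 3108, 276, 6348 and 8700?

gcd(348, 3108): 3108 = 8·348 + 324; 348 = 1·324 + 24; 324 = 13·24 + 12; 24 = 2·12 + 0 → 12
gcd(12, 276): 276 = 23·12 + 0 → 12
gcd(12, 6348): 6348 = 529·12 + 0 → 12
gcd(12, 8700): 8700 = 725·12 + 0 → 12

12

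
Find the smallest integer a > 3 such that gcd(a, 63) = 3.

6

63 = 3·21. Any a with gcd(a, 63) = 3 is a multiple of 3, say 3s, with s coprime to 21.
Need s > 3/3, so s ≥ 2. First s ≥ 2 with gcd(s, 21) = 1 is s = 2. Thus a = 3·2 = 6.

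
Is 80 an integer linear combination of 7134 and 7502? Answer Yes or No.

gcd(7134, 7502): 7502 = 1·7134 + 368; 7134 = 19·368 + 142; 368 = 2·142 + 84; 142 = 1·84 + 58; 84 = 1·58 + 26; 58 = 2·26 + 6; 26 = 4·6 + 2; 6 = 3·2 + 0 → 2
2 divides 80, so a solution exists.

Yes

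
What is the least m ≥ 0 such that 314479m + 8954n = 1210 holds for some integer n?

Reduce mod 8954: 314479m ≡ 1210 (mod 8954). With g = gcd(314479, 8954) = 121 dividing 1210, divide through: 2599m ≡ 10 (mod 74).
Since gcd(2599, 74) = 1, m ≡ 10·(2599)⁻¹ ≡ 34 (mod 74). Smallest non-negative: 34.

34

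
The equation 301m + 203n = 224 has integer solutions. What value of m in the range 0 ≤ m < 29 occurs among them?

23

gcd(301, 203) = 7 (Euclid: 301 = 1·203 + 98; 203 = 2·98 + 7; 98 = 14·7 + 0), and 7 | 224.
Extended Euclid: 301·(-2) + 203·(3) = 7. Scale by 32: m₀ = -64.
General solution m = m₀ + 29t; reducing mod 29 gives m = 23 (and n = -33).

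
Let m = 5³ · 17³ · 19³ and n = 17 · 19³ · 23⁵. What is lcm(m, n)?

27111700614697625

max exponent per prime: 5³ · 17³ · 19³ · 23⁵ = 27111700614697625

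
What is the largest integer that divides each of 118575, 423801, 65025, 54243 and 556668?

118575 = 3² · 5² · 17 · 31; 423801 = 3² · 7² · 31²; 65025 = 3² · 5² · 17²; 54243 = 3³ · 7² · 41; 556668 = 2² · 3² · 7 · 47²
gcd takes min exponent of each prime: 3² = 9

9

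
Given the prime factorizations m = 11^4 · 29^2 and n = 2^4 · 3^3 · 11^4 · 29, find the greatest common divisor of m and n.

424589

min exponent per shared prime: 11^4 · 29 = 424589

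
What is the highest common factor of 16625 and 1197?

Euclid: 16625 = 13·1197 + 1064; 1197 = 1·1064 + 133; 1064 = 8·133 + 0. Last nonzero remainder: 133.

133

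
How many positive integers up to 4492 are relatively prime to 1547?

1547 = 7·13·17. Inclusion–exclusion on these primes:
4492 − ⌊4492/7⌋ − ⌊4492/13⌋ − ⌊4492/17⌋ + ⌊4492/91⌋ + ⌊4492/119⌋ + ⌊4492/221⌋ − ⌊4492/1547⌋ = 3346

3346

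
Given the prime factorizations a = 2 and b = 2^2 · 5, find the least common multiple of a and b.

max exponent per prime: 2^2 · 5 = 20

20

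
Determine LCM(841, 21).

17661

gcd first: 841 = 40·21 + 1; 21 = 21·1 + 0 → gcd = 1
lcm = 841·21/gcd = 17661/1 = 17661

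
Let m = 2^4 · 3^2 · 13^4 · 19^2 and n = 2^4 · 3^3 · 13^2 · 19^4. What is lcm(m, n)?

1607946370992

max exponent per prime: 2^4 · 3^3 · 13^4 · 19^4 = 1607946370992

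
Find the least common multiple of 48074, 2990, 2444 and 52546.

48074 = 2 · 13 · 43²; 2990 = 2 · 5 · 13 · 23; 2444 = 2² · 13 · 47; 52546 = 2 · 13 · 43 · 47
lcm takes max exponent of each prime: 2² · 5 · 13 · 23 · 43² · 47 = 519679940

519679940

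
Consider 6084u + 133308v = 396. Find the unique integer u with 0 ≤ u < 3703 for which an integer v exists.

gcd(6084, 133308) = 36 (Euclid: 133308 = 21·6084 + 5544; 6084 = 1·5544 + 540; 5544 = 10·540 + 144; 540 = 3·144 + 108; 144 = 1·108 + 36; 108 = 3·36 + 0), and 36 | 396.
Extended Euclid: 6084·(-986) + 133308·(45) = 36. Scale by 11: u₀ = -10846.
General solution u = u₀ + 3703t; reducing mod 3703 gives u = 263 (and v = -12).

263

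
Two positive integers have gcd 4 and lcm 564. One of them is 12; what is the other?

188

m·n = gcd·lcm = 4·564 = 2256, so n = 2256/12 = 188.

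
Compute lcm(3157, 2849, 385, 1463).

11096855

lcm(3157, 2849) = 3157·2849/gcd = 8994293/77 = 116809
lcm(116809, 385) = 116809·385/gcd = 44971465/77 = 584045
lcm(584045, 1463) = 584045·1463/gcd = 854457835/77 = 11096855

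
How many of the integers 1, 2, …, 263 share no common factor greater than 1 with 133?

Prime factors of 133: 7, 19. Count integers ≤ 263 divisible by none of them.
By inclusion–exclusion: 263 − ⌊263/7⌋ − ⌊263/19⌋ + ⌊263/133⌋ = 214.

214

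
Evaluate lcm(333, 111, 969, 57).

lcm(333, 111) = 333·111/gcd = 36963/111 = 333
lcm(333, 969) = 333·969/gcd = 322677/3 = 107559
lcm(107559, 57) = 107559·57/gcd = 6130863/57 = 107559

107559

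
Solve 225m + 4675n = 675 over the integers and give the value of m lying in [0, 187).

3

Euclid: 4675 = 20·225 + 175; 225 = 1·175 + 50; 175 = 3·50 + 25; 50 = 2·25 + 0 → gcd = 25; 675 = 25·27.
Back-substitution yields 225·(-83) + 4675·(4) = 25, so one solution is m = -83·27 = -2241, n = 4·27 = 108.
Solutions in m differ by 4675/25 = 187; the one in [0, 187) is -2241 mod 187 = 3.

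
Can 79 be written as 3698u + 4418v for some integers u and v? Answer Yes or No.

No

gcd(3698, 4418): 4418 = 1·3698 + 720; 3698 = 5·720 + 98; 720 = 7·98 + 34; 98 = 2·34 + 30; 34 = 1·30 + 4; 30 = 7·4 + 2; 4 = 2·2 + 0 → 2
2 does not divide 79, so a solution does not exist.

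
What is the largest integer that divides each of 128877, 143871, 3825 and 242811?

128877 = 3 · 7 · 17 · 19²; 143871 = 3 · 7 · 13 · 17 · 31; 3825 = 3² · 5² · 17; 242811 = 3³ · 17 · 23²
gcd takes min exponent of each prime: 3 · 17 = 51

51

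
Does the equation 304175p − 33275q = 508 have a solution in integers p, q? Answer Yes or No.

gcd(304175, 33275): 304175 = 9·33275 + 4700; 33275 = 7·4700 + 375; 4700 = 12·375 + 200; 375 = 1·200 + 175; 200 = 1·175 + 25; 175 = 7·25 + 0 → 25
25 does not divide 508, so a solution does not exist.

No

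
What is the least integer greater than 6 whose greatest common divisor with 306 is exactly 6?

Multiples of 6 above 6: 6·2, 6·3, … . Need the cofactor coprime to 306/6 = 51.
Checking s = 2, 3, … the first with gcd(s, 51) = 1 is s = 2, giving 12.

12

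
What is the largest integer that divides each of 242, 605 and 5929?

gcd(242, 605): 605 = 2·242 + 121; 242 = 2·121 + 0 → 121
gcd(121, 5929): 5929 = 49·121 + 0 → 121

121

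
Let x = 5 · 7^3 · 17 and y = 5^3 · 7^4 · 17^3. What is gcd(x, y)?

29155

min exponent per shared prime: 5 · 7^3 · 17 = 29155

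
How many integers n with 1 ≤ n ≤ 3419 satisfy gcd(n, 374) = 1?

1463

374 = 2·11·17. Inclusion–exclusion on these primes:
3419 − ⌊3419/2⌋ − ⌊3419/11⌋ − ⌊3419/17⌋ + ⌊3419/22⌋ + ⌊3419/34⌋ + ⌊3419/187⌋ − ⌊3419/374⌋ = 1463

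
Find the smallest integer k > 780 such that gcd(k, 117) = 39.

gcd(k, 117) = 39 forces 39 | k; write k = 39s. Then gcd(39s, 39·3) = 39·gcd(s, 3), so need gcd(s, 3) = 1.
39s > 780 gives s ≥ 21. The least s ≥ 21 coprime to 3 is 22, so k = 39·22 = 858.

858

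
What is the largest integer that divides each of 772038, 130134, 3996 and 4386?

6

gcd(772038, 130134): 772038 = 5·130134 + 121368; 130134 = 1·121368 + 8766; 121368 = 13·8766 + 7410; 8766 = 1·7410 + 1356; 7410 = 5·1356 + 630; 1356 = 2·630 + 96; 630 = 6·96 + 54; 96 = 1·54 + 42; 54 = 1·42 + 12; 42 = 3·12 + 6; 12 = 2·6 + 0 → 6
gcd(6, 3996): 3996 = 666·6 + 0 → 6
gcd(6, 4386): 4386 = 731·6 + 0 → 6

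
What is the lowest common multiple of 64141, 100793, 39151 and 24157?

64141 = 7³ · 11 · 17; 100793 = 7² · 11² · 17; 39151 = 7² · 17 · 47; 24157 = 7² · 17 · 29
lcm takes max exponent of each prime: 7³ · 11² · 17 · 29 · 47 = 961666013

961666013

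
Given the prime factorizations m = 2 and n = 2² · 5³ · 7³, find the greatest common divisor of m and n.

2

min exponent per shared prime: 2 = 2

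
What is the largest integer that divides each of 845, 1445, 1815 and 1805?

5

845 = 5 · 13²; 1445 = 5 · 17²; 1815 = 3 · 5 · 11²; 1805 = 5 · 19²
gcd takes min exponent of each prime: 5 = 5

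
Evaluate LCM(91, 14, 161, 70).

91 = 7 · 13; 14 = 2 · 7; 161 = 7 · 23; 70 = 2 · 5 · 7
lcm takes max exponent of each prime: 2 · 5 · 7 · 13 · 23 = 20930

20930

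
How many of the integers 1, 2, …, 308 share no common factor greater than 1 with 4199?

Prime factors of 4199: 13, 17, 19. Count integers ≤ 308 divisible by none of them.
By inclusion–exclusion: 308 − ⌊308/13⌋ − ⌊308/17⌋ − ⌊308/19⌋ + ⌊308/221⌋ + ⌊308/247⌋ + ⌊308/323⌋ − ⌊308/4199⌋ = 253.

253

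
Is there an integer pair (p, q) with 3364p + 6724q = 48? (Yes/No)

gcd(3364, 6724): 6724 = 1·3364 + 3360; 3364 = 1·3360 + 4; 3360 = 840·4 + 0 → 4
4 divides 48, so a solution exists.

Yes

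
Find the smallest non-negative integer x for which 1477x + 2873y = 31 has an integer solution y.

1455

gcd(1477, 2873) = 1 (Euclid: 2873 = 1·1477 + 1396; 1477 = 1·1396 + 81; 1396 = 17·81 + 19; 81 = 4·19 + 5; 19 = 3·5 + 4; 5 = 1·4 + 1; 4 = 4·1 + 0), and 1 | 31.
Extended Euclid: 1477·(603) + 2873·(-310) = 1. Scale by 31: x₀ = 18693.
General solution x = x₀ + 2873t; reducing mod 2873 gives x = 1455 (and y = -748).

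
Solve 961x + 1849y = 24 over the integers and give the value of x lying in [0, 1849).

1799

Euclid: 1849 = 1·961 + 888; 961 = 1·888 + 73; 888 = 12·73 + 12; 73 = 6·12 + 1; 12 = 12·1 + 0 → gcd = 1; 24 = 1·24.
Back-substitution yields 961·(152) + 1849·(-79) = 1, so one solution is x = 152·24 = 3648, y = -79·24 = -1896.
Solutions in x differ by 1849/1 = 1849; the one in [0, 1849) is 3648 mod 1849 = 1799.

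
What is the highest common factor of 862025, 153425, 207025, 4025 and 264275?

25

862025 = 5² · 29² · 41; 153425 = 5² · 17 · 19²; 207025 = 5² · 7² · 13²; 4025 = 5² · 7 · 23; 264275 = 5² · 11 · 31²
gcd takes min exponent of each prime: 5² = 25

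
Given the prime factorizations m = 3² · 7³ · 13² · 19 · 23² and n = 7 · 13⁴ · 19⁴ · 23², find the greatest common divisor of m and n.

min exponent per shared prime: 7 · 13² · 19 · 23² = 11890333

11890333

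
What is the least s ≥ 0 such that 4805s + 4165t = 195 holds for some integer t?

Reduce mod 4165: 4805s ≡ 195 (mod 4165). With g = gcd(4805, 4165) = 5 dividing 195, divide through: 961s ≡ 39 (mod 833).
Since gcd(961, 833) = 1, s ≡ 39·(961)⁻¹ ≡ 163 (mod 833). Smallest non-negative: 163.

163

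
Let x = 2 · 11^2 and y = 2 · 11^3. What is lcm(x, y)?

2662

max exponent per prime: 2 · 11^3 = 2662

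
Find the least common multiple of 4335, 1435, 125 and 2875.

715383375

lcm(4335, 1435) = 4335·1435/gcd = 6220725/5 = 1244145
lcm(1244145, 125) = 1244145·125/gcd = 155518125/5 = 31103625
lcm(31103625, 2875) = 31103625·2875/gcd = 89422921875/125 = 715383375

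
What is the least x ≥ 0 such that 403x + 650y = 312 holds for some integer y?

Reduce mod 650: 403x ≡ 312 (mod 650). With g = gcd(403, 650) = 13 dividing 312, divide through: 31x ≡ 24 (mod 50).
Since gcd(31, 50) = 1, x ≡ 24·(31)⁻¹ ≡ 4 (mod 50). Smallest non-negative: 4.

4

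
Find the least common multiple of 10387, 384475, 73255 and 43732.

166378325122100

lcm(10387, 384475) = 10387·384475/gcd = 3993541825/13 = 307195525
lcm(307195525, 73255) = 307195525·73255/gcd = 22503608183875/455 = 49458479525
lcm(49458479525, 43732) = 49458479525·43732/gcd = 2162918226587300/13 = 166378325122100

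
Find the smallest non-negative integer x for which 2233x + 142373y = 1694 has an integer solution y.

Euclid: 142373 = 63·2233 + 1694; 2233 = 1·1694 + 539; 1694 = 3·539 + 77; 539 = 7·77 + 0 → gcd = 77; 1694 = 77·22.
Back-substitution yields 2233·(-255) + 142373·(4) = 77, so one solution is x = -255·22 = -5610, y = 4·22 = 88.
Solutions in x differ by 142373/77 = 1849; the one in [0, 1849) is -5610 mod 1849 = 1786.

1786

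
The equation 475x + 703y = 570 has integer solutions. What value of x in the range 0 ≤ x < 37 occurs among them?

Reduce mod 703: 475x ≡ 570 (mod 703). With g = gcd(475, 703) = 19 dividing 570, divide through: 25x ≡ 30 (mod 37).
Since gcd(25, 37) = 1, x ≡ 30·(25)⁻¹ ≡ 16 (mod 37). Smallest non-negative: 16.

16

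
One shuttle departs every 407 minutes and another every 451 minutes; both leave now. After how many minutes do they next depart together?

407 = 11 · 37; 451 = 11 · 41
max exponents: 11 · 37 · 41 = 16687

16687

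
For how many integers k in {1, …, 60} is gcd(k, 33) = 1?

Prime factors of 33: 3, 11. Count integers ≤ 60 divisible by none of them.
By inclusion–exclusion: 60 − ⌊60/3⌋ − ⌊60/11⌋ + ⌊60/33⌋ = 36.

36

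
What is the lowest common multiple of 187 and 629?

gcd first: 629 = 3·187 + 68; 187 = 2·68 + 51; 68 = 1·51 + 17; 51 = 3·17 + 0 → gcd = 17
lcm = 187·629/gcd = 117623/17 = 6919

6919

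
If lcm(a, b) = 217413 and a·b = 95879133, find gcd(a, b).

From gcd × lcm = ab: gcd = 95879133 / 217413 = 441.

441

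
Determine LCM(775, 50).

gcd first: 775 = 15·50 + 25; 50 = 2·25 + 0 → gcd = 25
lcm = 775·50/gcd = 38750/25 = 1550

1550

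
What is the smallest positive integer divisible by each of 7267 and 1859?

79937

7267 = 13² · 43; 1859 = 11 · 13²
max exponents: 11 · 13² · 43 = 79937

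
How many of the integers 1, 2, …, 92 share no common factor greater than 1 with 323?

Prime factors of 323: 17, 19. Count integers ≤ 92 divisible by none of them.
By inclusion–exclusion: 92 − ⌊92/17⌋ − ⌊92/19⌋ + ⌊92/323⌋ = 83.

83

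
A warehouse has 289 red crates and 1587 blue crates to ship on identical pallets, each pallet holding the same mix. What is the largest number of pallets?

289 = 17²
1587 = 3 · 23²
Common: 1 = 1

1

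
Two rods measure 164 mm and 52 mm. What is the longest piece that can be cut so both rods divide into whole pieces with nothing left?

164 = 2² · 41
52 = 2² · 13
Common: 2² = 4

4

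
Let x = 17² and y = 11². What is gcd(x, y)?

1

min exponent per shared prime: (none) = 1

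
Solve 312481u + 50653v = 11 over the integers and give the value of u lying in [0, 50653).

3703

Euclid: 312481 = 6·50653 + 8563; 50653 = 5·8563 + 7838; 8563 = 1·7838 + 725; 7838 = 10·725 + 588; 725 = 1·588 + 137; 588 = 4·137 + 40; 137 = 3·40 + 17; 40 = 2·17 + 6; 17 = 2·6 + 5; 6 = 1·5 + 1; 5 = 5·1 + 0 → gcd = 1; 11 = 1·11.
Back-substitution yields 312481·(-8873) + 50653·(54738) = 1, so one solution is u = -8873·11 = -97603, v = 54738·11 = 602118.
Solutions in u differ by 50653/1 = 50653; the one in [0, 50653) is -97603 mod 50653 = 3703.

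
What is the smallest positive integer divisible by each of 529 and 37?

529 = 23²; 37 = 37
max exponents: 23² · 37 = 19573

19573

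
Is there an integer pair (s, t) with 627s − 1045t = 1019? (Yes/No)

No

gcd(627, 1045): 1045 = 1·627 + 418; 627 = 1·418 + 209; 418 = 2·209 + 0 → 209
209 does not divide 1019, so a solution does not exist.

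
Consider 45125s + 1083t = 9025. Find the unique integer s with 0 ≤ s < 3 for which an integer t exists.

Euclid: 45125 = 41·1083 + 722; 1083 = 1·722 + 361; 722 = 2·361 + 0 → gcd = 361; 9025 = 361·25.
Back-substitution yields 45125·(-1) + 1083·(42) = 361, so one solution is s = -1·25 = -25, t = 42·25 = 1050.
Solutions in s differ by 1083/361 = 3; the one in [0, 3) is -25 mod 3 = 2.

2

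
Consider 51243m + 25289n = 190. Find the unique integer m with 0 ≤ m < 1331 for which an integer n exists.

Reduce mod 25289: 51243m ≡ 190 (mod 25289). With g = gcd(51243, 25289) = 19 dividing 190, divide through: 2697m ≡ 10 (mod 1331).
Since gcd(2697, 1331) = 1, m ≡ 10·(2697)⁻¹ ≡ 951 (mod 1331). Smallest non-negative: 951.

951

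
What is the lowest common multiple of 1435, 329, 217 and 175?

10453975

lcm(1435, 329) = 1435·329/gcd = 472115/7 = 67445
lcm(67445, 217) = 67445·217/gcd = 14635565/7 = 2090795
lcm(2090795, 175) = 2090795·175/gcd = 365889125/35 = 10453975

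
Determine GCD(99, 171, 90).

gcd(99, 171): 171 = 1·99 + 72; 99 = 1·72 + 27; 72 = 2·27 + 18; 27 = 1·18 + 9; 18 = 2·9 + 0 → 9
gcd(9, 90): 90 = 10·9 + 0 → 9

9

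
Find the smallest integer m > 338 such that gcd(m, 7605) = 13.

7605 = 13·585. Any m with gcd(m, 7605) = 13 is a multiple of 13, say 13s, with s coprime to 585.
Need s > 338/13, so s ≥ 27. First s ≥ 27 with gcd(s, 585) = 1 is s = 28. Thus m = 13·28 = 364.

364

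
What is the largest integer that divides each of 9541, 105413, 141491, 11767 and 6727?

7

9541 = 7 · 29 · 47; 105413 = 7 · 11 · 37²; 141491 = 7 · 17 · 29 · 41; 11767 = 7 · 41²; 6727 = 7 · 31²
gcd takes min exponent of each prime: 7 = 7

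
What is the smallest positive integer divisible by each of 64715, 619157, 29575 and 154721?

64715 = 5 · 7 · 43²; 619157 = 7 · 11² · 17 · 43; 29575 = 5² · 7 · 13²; 154721 = 7 · 23 · 31²
lcm takes max exponent of each prime: 5² · 7 · 11² · 13² · 17 · 23 · 31² · 43² = 2486263646291425

2486263646291425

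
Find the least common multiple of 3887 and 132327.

3887 = 13² · 23; 132327 = 3³ · 13² · 29
max exponents: 3³ · 13² · 23 · 29 = 3043521

3043521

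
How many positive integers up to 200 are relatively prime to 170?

75

170 = 2·5·17. Inclusion–exclusion on these primes:
200 − ⌊200/2⌋ − ⌊200/5⌋ − ⌊200/17⌋ + ⌊200/10⌋ + ⌊200/34⌋ + ⌊200/85⌋ − ⌊200/170⌋ = 75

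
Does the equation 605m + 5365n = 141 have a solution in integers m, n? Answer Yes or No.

gcd(605, 5365): 5365 = 8·605 + 525; 605 = 1·525 + 80; 525 = 6·80 + 45; 80 = 1·45 + 35; 45 = 1·35 + 10; 35 = 3·10 + 5; 10 = 2·5 + 0 → 5
5 does not divide 141, so a solution does not exist.

No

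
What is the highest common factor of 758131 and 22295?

1

Euclid: 758131 = 34·22295 + 101; 22295 = 220·101 + 75; 101 = 1·75 + 26; 75 = 2·26 + 23; 26 = 1·23 + 3; 23 = 7·3 + 2; 3 = 1·2 + 1; 2 = 2·1 + 0. Last nonzero remainder: 1.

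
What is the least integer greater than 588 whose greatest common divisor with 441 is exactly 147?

gcd(t, 441) = 147 forces 147 | t; write t = 147s. Then gcd(147s, 147·3) = 147·gcd(s, 3), so need gcd(s, 3) = 1.
147s > 588 gives s ≥ 5. The least s ≥ 5 coprime to 3 is 5, so t = 147·5 = 735.

735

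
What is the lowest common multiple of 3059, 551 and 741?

3459729

3059 = 7 · 19 · 23; 551 = 19 · 29; 741 = 3 · 13 · 19
lcm takes max exponent of each prime: 3 · 7 · 13 · 19 · 23 · 29 = 3459729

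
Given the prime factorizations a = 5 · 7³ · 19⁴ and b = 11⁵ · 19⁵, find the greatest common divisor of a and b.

130321

min exponent per shared prime: 19⁴ = 130321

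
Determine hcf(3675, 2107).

3675 = 3 · 5² · 7²
2107 = 7² · 43
Common: 7² = 49

49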